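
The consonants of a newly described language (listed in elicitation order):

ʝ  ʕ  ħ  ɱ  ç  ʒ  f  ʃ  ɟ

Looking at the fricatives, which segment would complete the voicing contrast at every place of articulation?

place of articulation  voiceless  voiced  
labiodental       f         —       
postalveolar      ʃ         ʒ       
palatal           ç         ʝ       
pharyngeal        ħ         ʕ       
The labiodental row has no voiced member, so the gap is the voiced labiodental fricative /v/.

/v/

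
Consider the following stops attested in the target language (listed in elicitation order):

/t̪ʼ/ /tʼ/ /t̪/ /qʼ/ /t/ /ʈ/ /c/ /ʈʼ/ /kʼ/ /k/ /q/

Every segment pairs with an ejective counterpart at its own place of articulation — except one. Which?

Dental: /t̪/ ~ /t̪ʼ/
Alveolar: /t/ ~ /tʼ/
Retroflex: /ʈ/ ~ /ʈʼ/
Velar: /k/ ~ /kʼ/
Uvular: /q/ ~ /qʼ/
Palatal: only /c/ (plain); no ejective partner.
So /c/ is the unpaired segment.

/c/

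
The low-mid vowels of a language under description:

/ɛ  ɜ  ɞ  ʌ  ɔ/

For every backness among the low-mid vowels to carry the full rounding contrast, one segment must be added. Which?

front: unrounded /ɛ/, rounded —.
central: unrounded /ɜ/, rounded /ɞ/.
back: unrounded /ʌ/, rounded /ɔ/.
The front row has no rounded member, so the gap is the front rounded vowel /œ/.

/œ/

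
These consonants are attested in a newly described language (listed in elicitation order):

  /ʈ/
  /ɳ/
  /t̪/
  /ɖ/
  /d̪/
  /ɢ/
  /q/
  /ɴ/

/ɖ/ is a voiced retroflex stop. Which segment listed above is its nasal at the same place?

The nasal at the same place is a retroflex nasal — in this inventory, /ɳ/.

/ɳ/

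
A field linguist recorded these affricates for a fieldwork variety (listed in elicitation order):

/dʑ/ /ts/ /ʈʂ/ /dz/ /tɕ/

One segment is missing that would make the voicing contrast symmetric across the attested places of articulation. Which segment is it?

/ɖʐ/

place of articulation  voiceless  voiced  
alveolar          ts        dz      
retroflex         ʈʂ        —       
alveolo-palatal   tɕ        dʑ      
The retroflex row has no voiced member, so the gap is the voiced retroflex affricate /ɖʐ/.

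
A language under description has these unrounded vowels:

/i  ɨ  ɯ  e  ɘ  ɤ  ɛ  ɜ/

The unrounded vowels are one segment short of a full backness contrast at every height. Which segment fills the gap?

height            front     central   back    
high              i         ɨ         ɯ       
high-mid          e         ɘ         ɤ       
low-mid           ɛ         ɜ         —       
The low-mid row has no back member, so the gap is the low-mid back unrounded vowel /ʌ/.

/ʌ/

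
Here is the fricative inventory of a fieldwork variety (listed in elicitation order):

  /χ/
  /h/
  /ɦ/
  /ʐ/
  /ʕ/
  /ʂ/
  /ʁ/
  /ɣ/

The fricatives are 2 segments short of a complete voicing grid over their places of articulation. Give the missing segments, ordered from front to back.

place of articulation  voiceless  voiced  
retroflex         ʂ         ʐ       
velar             —         ɣ       
uvular            χ         ʁ       
pharyngeal        —         ʕ       
glottal           h         ɦ       
Gaps, from front to back: velar lacks voiceless (/x/); pharyngeal lacks voiceless (/ħ/).

/x/, /ħ/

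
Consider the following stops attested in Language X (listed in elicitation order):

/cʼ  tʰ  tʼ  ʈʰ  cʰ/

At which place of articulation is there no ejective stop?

Aspirated: /tʰ/ (alveolar), /ʈʰ/ (retroflex), /cʰ/ (palatal).
Ejective: /tʼ/ (alveolar), /cʼ/ (palatal).
Every place of articulation has an ejective member except retroflex, where /ʈʼ/ would be expected.

retroflex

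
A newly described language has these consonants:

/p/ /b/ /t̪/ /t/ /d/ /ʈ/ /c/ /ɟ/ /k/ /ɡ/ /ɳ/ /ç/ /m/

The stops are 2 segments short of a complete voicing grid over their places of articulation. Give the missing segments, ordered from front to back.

/d̪/, /ɖ/

bilabial: voiceless /p/, voiced /b/.
dental: voiceless /t̪/, voiced —.
alveolar: voiceless /t/, voiced /d/.
retroflex: voiceless /ʈ/, voiced —.
palatal: voiceless /c/, voiced /ɟ/.
velar: voiceless /k/, voiced /ɡ/.
Gaps, from front to back: dental lacks voiced (/d̪/); retroflex lacks voiced (/ɖ/).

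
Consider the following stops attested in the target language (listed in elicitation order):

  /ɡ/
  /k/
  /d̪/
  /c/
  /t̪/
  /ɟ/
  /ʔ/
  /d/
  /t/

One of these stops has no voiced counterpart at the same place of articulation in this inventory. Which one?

Dental: /t̪/ ~ /d̪/
Alveolar: /t/ ~ /d/
Palatal: /c/ ~ /ɟ/
Velar: /k/ ~ /ɡ/
Glottal: only /ʔ/ (voiceless); no voiced partner.
So /ʔ/ is the unpaired segment.

/ʔ/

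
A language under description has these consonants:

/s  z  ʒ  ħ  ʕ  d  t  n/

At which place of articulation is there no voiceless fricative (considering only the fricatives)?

postalveolar

Voiceless: /s/ (alveolar), /ħ/ (pharyngeal).
Voiced: /z/ (alveolar), /ʒ/ (postalveolar), /ʕ/ (pharyngeal).
Every place of articulation has a voiceless member except postalveolar, where /ʃ/ would be expected.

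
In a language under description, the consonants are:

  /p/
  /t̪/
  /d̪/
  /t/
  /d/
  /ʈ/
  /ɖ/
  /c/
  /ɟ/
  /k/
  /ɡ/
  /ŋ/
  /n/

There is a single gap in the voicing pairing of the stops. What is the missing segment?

Voiceless: /p/ (bilabial), /t̪/ (dental), /t/ (alveolar), /ʈ/ (retroflex), /c/ (palatal), /k/ (velar).
Voiced: /d̪/ (dental), /d/ (alveolar), /ɖ/ (retroflex), /ɟ/ (palatal), /ɡ/ (velar).
The bilabial row has no voiced member, so the gap is the voiced bilabial stop /b/.

/b/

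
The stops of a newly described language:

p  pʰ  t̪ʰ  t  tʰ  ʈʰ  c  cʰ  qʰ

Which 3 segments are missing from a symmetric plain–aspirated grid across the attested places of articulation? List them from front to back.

/t̪/, /ʈ/, /q/

Plain: /p/ (bilabial), /t/ (alveolar), /c/ (palatal).
Aspirated: /pʰ/ (bilabial), /t̪ʰ/ (dental), /tʰ/ (alveolar), /ʈʰ/ (retroflex), /cʰ/ (palatal), /qʰ/ (uvular).
Gaps, from front to back: dental lacks plain (/t̪/); retroflex lacks plain (/ʈ/); uvular lacks plain (/q/).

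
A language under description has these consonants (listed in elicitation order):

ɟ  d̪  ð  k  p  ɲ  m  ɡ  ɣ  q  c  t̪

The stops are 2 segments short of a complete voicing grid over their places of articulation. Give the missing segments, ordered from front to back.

/b/, /ɢ/

place of articulation  voiceless  voiced  
bilabial          p         —       
dental            t̪        d̪      
palatal           c         ɟ       
velar             k         ɡ       
uvular            q         —       
Gaps, from front to back: bilabial lacks voiced (/b/); uvular lacks voiced (/ɢ/).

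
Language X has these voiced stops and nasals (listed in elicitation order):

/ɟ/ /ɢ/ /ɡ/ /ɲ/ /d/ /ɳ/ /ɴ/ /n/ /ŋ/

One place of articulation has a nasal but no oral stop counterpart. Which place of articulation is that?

place of articulation  oral stop  nasal   
alveolar          d         n       
retroflex         —         ɳ       
palatal           ɟ         ɲ       
velar             ɡ         ŋ       
uvular            ɢ         ɴ       
Every place of articulation has an oral stop member except retroflex, where /ɖ/ would be expected.

retroflex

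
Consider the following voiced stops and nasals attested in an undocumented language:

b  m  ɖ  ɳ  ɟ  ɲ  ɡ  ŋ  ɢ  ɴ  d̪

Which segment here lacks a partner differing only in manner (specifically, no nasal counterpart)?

Bilabial: /b/ ~ /m/
Retroflex: /ɖ/ ~ /ɳ/
Palatal: /ɟ/ ~ /ɲ/
Velar: /ɡ/ ~ /ŋ/
Uvular: /ɢ/ ~ /ɴ/
Dental: only /d̪/ (oral stop); no nasal partner.
So /d̪/ is the unpaired segment.

/d̪/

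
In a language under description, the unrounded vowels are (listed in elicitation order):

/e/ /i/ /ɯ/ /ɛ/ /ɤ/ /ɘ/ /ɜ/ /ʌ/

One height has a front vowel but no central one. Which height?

high: front /i/, central —, back /ɯ/.
high-mid: front /e/, central /ɘ/, back /ɤ/.
low-mid: front /ɛ/, central /ɜ/, back /ʌ/.
Every height has a central member except high, where /ɨ/ would be expected.

high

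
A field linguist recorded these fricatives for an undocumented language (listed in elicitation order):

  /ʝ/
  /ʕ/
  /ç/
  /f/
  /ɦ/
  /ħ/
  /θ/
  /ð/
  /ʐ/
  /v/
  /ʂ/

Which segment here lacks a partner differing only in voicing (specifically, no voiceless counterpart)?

Labiodental: /f/ ~ /v/
Dental: /θ/ ~ /ð/
Retroflex: /ʂ/ ~ /ʐ/
Palatal: /ç/ ~ /ʝ/
Pharyngeal: /ħ/ ~ /ʕ/
Glottal: only /ɦ/ (voiced); no voiceless partner.
So /ɦ/ is the unpaired segment.

/ɦ/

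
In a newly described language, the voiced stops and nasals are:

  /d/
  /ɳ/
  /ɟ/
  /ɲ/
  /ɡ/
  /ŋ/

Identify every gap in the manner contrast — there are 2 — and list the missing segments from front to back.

/n/, /ɖ/

alveolar: oral stop /d/, nasal —.
retroflex: oral stop —, nasal /ɳ/.
palatal: oral stop /ɟ/, nasal /ɲ/.
velar: oral stop /ɡ/, nasal /ŋ/.
Gaps, from front to back: alveolar lacks nasal (/n/); retroflex lacks oral stop (/ɖ/).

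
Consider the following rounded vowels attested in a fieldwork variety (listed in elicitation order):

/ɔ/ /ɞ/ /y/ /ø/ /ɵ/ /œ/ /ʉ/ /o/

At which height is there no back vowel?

Front: /y/ (high), /ø/ (high-mid), /œ/ (low-mid).
Central: /ʉ/ (high), /ɵ/ (high-mid), /ɞ/ (low-mid).
Back: /o/ (high-mid), /ɔ/ (low-mid).
Every height has a back member except high, where /u/ would be expected.

high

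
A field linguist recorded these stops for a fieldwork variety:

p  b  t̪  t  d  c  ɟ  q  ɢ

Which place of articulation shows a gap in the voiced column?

dental

place of articulation  voiceless  voiced  
bilabial          p         b       
dental            t̪        —       
alveolar          t         d       
palatal           c         ɟ       
uvular            q         ɢ       
Every place of articulation has a voiced member except dental, where /d̪/ would be expected.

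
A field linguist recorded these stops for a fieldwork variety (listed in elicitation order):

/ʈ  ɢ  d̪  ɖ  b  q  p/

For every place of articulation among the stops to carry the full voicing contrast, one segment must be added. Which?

bilabial: voiceless /p/, voiced /b/.
dental: voiceless —, voiced /d̪/.
retroflex: voiceless /ʈ/, voiced /ɖ/.
uvular: voiceless /q/, voiced /ɢ/.
The dental row has no voiceless member, so the gap is the voiceless dental stop /t̪/.

/t̪/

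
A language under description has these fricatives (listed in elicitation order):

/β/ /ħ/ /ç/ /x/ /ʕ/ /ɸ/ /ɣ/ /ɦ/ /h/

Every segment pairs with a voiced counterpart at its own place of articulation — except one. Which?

/ç/

Bilabial: /ɸ/ ~ /β/
Velar: /x/ ~ /ɣ/
Pharyngeal: /ħ/ ~ /ʕ/
Glottal: /h/ ~ /ɦ/
Palatal: only /ç/ (voiceless); no voiced partner.
So /ç/ is the unpaired segment.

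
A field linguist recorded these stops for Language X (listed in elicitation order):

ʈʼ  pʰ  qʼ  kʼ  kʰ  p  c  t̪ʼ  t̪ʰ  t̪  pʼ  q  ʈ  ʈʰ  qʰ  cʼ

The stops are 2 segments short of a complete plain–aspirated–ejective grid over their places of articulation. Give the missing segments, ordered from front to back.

/cʰ/, /k/

bilabial: plain /p/, aspirated /pʰ/, ejective /pʼ/.
dental: plain /t̪/, aspirated /t̪ʰ/, ejective /t̪ʼ/.
retroflex: plain /ʈ/, aspirated /ʈʰ/, ejective /ʈʼ/.
palatal: plain /c/, aspirated —, ejective /cʼ/.
velar: plain —, aspirated /kʰ/, ejective /kʼ/.
uvular: plain /q/, aspirated /qʰ/, ejective /qʼ/.
Gaps, from front to back: palatal lacks aspirated (/cʰ/); velar lacks plain (/k/).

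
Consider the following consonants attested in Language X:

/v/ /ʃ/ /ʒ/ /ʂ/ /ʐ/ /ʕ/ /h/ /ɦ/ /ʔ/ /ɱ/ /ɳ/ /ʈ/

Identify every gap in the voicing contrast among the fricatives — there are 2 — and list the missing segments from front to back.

/f/, /ħ/

labiodental: voiceless —, voiced /v/.
postalveolar: voiceless /ʃ/, voiced /ʒ/.
retroflex: voiceless /ʂ/, voiced /ʐ/.
pharyngeal: voiceless —, voiced /ʕ/.
glottal: voiceless /h/, voiced /ɦ/.
Gaps, from front to back: labiodental lacks voiceless (/f/); pharyngeal lacks voiceless (/ħ/).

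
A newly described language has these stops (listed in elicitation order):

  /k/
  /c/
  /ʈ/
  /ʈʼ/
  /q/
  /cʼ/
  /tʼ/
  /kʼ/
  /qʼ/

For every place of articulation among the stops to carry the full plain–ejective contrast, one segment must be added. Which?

/t/

place of articulation  plain     ejective
alveolar          —         tʼ      
retroflex         ʈ         ʈʼ      
palatal           c         cʼ      
velar             k         kʼ      
uvular            q         qʼ      
The alveolar row has no plain member, so the gap is the plain alveolar stop /t/.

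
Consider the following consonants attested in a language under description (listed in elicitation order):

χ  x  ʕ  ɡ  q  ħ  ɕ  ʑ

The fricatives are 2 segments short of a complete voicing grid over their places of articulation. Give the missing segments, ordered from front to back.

Voiceless: /ɕ/ (alveolo-palatal), /x/ (velar), /χ/ (uvular), /ħ/ (pharyngeal).
Voiced: /ʑ/ (alveolo-palatal), /ʕ/ (pharyngeal).
Gaps, from front to back: velar lacks voiced (/ɣ/); uvular lacks voiced (/ʁ/).

/ɣ/, /ʁ/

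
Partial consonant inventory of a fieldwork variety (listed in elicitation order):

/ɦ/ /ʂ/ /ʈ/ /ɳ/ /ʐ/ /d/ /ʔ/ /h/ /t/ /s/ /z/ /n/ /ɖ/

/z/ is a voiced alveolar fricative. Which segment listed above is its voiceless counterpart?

The voiceless counterpart is a voiceless alveolar fricative — in this inventory, /s/.

/s/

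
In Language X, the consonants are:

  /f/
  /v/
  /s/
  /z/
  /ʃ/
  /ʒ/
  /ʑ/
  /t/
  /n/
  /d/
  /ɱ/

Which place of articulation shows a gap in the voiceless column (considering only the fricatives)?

labiodental: voiceless /f/, voiced /v/.
alveolar: voiceless /s/, voiced /z/.
postalveolar: voiceless /ʃ/, voiced /ʒ/.
alveolo-palatal: voiceless —, voiced /ʑ/.
Every place of articulation has a voiceless member except alveolo-palatal, where /ɕ/ would be expected.

alveolo-palatal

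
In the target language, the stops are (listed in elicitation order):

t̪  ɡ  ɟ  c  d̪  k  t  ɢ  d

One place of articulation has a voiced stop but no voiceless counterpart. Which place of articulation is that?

dental: voiceless /t̪/, voiced /d̪/.
alveolar: voiceless /t/, voiced /d/.
palatal: voiceless /c/, voiced /ɟ/.
velar: voiceless /k/, voiced /ɡ/.
uvular: voiceless —, voiced /ɢ/.
Every place of articulation has a voiceless member except uvular, where /q/ would be expected.

uvular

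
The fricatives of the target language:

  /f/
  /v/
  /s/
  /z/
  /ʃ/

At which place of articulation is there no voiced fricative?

place of articulation  voiceless  voiced  
labiodental       f         v       
alveolar          s         z       
postalveolar      ʃ         —       
Every place of articulation has a voiced member except postalveolar, where /ʒ/ would be expected.

postalveolar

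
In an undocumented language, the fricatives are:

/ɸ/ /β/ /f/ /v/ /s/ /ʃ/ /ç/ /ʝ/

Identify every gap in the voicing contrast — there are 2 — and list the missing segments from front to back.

bilabial: voiceless /ɸ/, voiced /β/.
labiodental: voiceless /f/, voiced /v/.
alveolar: voiceless /s/, voiced —.
postalveolar: voiceless /ʃ/, voiced —.
palatal: voiceless /ç/, voiced /ʝ/.
Gaps, from front to back: alveolar lacks voiced (/z/); postalveolar lacks voiced (/ʒ/).

/z/, /ʒ/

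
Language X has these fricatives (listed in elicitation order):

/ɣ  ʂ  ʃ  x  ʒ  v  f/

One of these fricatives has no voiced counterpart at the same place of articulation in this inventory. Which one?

/ʂ/

Labiodental: /f/ ~ /v/
Postalveolar: /ʃ/ ~ /ʒ/
Velar: /x/ ~ /ɣ/
Retroflex: only /ʂ/ (voiceless); no voiced partner.
So /ʂ/ is the unpaired segment.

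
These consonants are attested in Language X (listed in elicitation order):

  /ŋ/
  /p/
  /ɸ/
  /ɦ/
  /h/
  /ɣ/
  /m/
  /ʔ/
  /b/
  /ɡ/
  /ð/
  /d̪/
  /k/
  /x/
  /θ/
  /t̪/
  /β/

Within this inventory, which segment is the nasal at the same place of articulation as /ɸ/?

/m/

/ɸ/ is a voiceless bilabial fricative.
The nasal at the same place is a bilabial nasal — in this inventory, /m/.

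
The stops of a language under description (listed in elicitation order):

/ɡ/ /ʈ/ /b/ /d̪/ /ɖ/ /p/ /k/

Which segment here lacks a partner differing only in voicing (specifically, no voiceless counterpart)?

Bilabial: /p/ ~ /b/
Retroflex: /ʈ/ ~ /ɖ/
Velar: /k/ ~ /ɡ/
Dental: only /d̪/ (voiced); no voiceless partner.
So /d̪/ is the unpaired segment.

/d̪/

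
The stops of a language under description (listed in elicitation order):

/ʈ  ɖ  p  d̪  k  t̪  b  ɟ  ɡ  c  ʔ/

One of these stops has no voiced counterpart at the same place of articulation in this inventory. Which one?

Bilabial: /p/ ~ /b/
Dental: /t̪/ ~ /d̪/
Retroflex: /ʈ/ ~ /ɖ/
Palatal: /c/ ~ /ɟ/
Velar: /k/ ~ /ɡ/
Glottal: only /ʔ/ (voiceless); no voiced partner.
So /ʔ/ is the unpaired segment.

/ʔ/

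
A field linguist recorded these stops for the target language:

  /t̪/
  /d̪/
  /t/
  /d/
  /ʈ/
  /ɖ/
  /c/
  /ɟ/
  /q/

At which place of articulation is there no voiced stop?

uvular

Voiceless: /t̪/ (dental), /t/ (alveolar), /ʈ/ (retroflex), /c/ (palatal), /q/ (uvular).
Voiced: /d̪/ (dental), /d/ (alveolar), /ɖ/ (retroflex), /ɟ/ (palatal).
Every place of articulation has a voiced member except uvular, where /ɢ/ would be expected.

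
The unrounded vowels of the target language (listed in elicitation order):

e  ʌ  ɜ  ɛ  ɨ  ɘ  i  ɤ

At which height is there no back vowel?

high

height            front     central   back    
high              i         ɨ         —       
high-mid          e         ɘ         ɤ       
low-mid           ɛ         ɜ         ʌ       
Every height has a back member except high, where /ɯ/ would be expected.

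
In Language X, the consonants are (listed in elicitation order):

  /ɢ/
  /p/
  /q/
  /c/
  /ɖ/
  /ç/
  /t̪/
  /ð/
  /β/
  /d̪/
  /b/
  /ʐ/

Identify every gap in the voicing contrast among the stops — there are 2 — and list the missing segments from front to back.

/ʈ/, /ɟ/

place of articulation  voiceless  voiced  
bilabial          p         b       
dental            t̪        d̪      
retroflex         —         ɖ       
palatal           c         —       
uvular            q         ɢ       
Gaps, from front to back: retroflex lacks voiceless (/ʈ/); palatal lacks voiced (/ɟ/).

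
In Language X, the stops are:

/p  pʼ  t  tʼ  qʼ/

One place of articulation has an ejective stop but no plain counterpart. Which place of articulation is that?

uvular

Plain: /p/ (bilabial), /t/ (alveolar).
Ejective: /pʼ/ (bilabial), /tʼ/ (alveolar), /qʼ/ (uvular).
Every place of articulation has a plain member except uvular, where /q/ would be expected.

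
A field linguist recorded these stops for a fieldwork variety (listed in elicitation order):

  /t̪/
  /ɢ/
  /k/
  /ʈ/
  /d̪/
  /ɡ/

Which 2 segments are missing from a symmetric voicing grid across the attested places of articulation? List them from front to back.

/ɖ/, /q/

place of articulation  voiceless  voiced  
dental            t̪        d̪      
retroflex         ʈ         —       
velar             k         ɡ       
uvular            —         ɢ       
Gaps, from front to back: retroflex lacks voiced (/ɖ/); uvular lacks voiceless (/q/).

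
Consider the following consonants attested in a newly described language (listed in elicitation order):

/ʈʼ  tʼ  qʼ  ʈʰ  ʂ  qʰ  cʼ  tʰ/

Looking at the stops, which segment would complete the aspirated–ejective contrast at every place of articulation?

place of articulation  aspirated  ejective
alveolar          tʰ        tʼ      
retroflex         ʈʰ        ʈʼ      
palatal           —         cʼ      
uvular            qʰ        qʼ      
The palatal row has no aspirated member, so the gap is the aspirated palatal stop /cʰ/.

/cʰ/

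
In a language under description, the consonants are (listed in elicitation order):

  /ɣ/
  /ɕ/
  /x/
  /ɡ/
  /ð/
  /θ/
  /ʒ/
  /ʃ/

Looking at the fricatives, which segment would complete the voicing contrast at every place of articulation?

/ʑ/

place of articulation  voiceless  voiced  
dental            θ         ð       
postalveolar      ʃ         ʒ       
alveolo-palatal   ɕ         —       
velar             x         ɣ       
The alveolo-palatal row has no voiced member, so the gap is the voiced alveolo-palatal fricative /ʑ/.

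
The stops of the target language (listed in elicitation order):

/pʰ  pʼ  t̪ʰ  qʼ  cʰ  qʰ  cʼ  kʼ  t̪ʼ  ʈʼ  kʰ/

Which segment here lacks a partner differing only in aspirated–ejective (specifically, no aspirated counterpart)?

Bilabial: /pʰ/ ~ /pʼ/
Dental: /t̪ʰ/ ~ /t̪ʼ/
Palatal: /cʰ/ ~ /cʼ/
Velar: /kʰ/ ~ /kʼ/
Uvular: /qʰ/ ~ /qʼ/
Retroflex: only /ʈʼ/ (ejective); no aspirated partner.
So /ʈʼ/ is the unpaired segment.

/ʈʼ/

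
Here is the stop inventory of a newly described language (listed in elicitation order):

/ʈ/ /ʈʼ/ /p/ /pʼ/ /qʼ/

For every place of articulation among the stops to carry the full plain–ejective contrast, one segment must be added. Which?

place of articulation  plain     ejective
bilabial          p         pʼ      
retroflex         ʈ         ʈʼ      
uvular            —         qʼ      
The uvular row has no plain member, so the gap is the plain uvular stop /q/.

/q/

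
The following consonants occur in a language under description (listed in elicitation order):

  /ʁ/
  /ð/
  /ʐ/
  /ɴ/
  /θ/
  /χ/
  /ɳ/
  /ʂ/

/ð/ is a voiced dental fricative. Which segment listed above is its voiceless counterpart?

/θ/

The voiceless counterpart is a voiceless dental fricative — in this inventory, /θ/.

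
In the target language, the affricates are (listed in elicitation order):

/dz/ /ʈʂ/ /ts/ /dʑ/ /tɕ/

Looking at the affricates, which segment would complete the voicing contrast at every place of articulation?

Voiceless: /ts/ (alveolar), /ʈʂ/ (retroflex), /tɕ/ (alveolo-palatal).
Voiced: /dz/ (alveolar), /dʑ/ (alveolo-palatal).
The retroflex row has no voiced member, so the gap is the voiced retroflex affricate /ɖʐ/.

/ɖʐ/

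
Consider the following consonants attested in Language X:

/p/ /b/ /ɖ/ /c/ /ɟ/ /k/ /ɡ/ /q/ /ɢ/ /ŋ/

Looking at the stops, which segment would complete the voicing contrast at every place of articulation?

place of articulation  voiceless  voiced  
bilabial          p         b       
retroflex         —         ɖ       
palatal           c         ɟ       
velar             k         ɡ       
uvular            q         ɢ       
The retroflex row has no voiceless member, so the gap is the voiceless retroflex stop /ʈ/.

/ʈ/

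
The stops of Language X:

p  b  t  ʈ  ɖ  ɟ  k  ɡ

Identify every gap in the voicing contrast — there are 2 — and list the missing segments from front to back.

/d/, /c/

Voiceless: /p/ (bilabial), /t/ (alveolar), /ʈ/ (retroflex), /k/ (velar).
Voiced: /b/ (bilabial), /ɖ/ (retroflex), /ɟ/ (palatal), /ɡ/ (velar).
Gaps, from front to back: alveolar lacks voiced (/d/); palatal lacks voiceless (/c/).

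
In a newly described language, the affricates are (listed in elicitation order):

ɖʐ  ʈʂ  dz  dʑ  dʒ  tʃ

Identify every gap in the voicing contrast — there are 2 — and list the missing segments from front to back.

place of articulation  voiceless  voiced  
alveolar          —         dz      
postalveolar      tʃ        dʒ      
retroflex         ʈʂ        ɖʐ      
alveolo-palatal   —         dʑ      
Gaps, from front to back: alveolar lacks voiceless (/ts/); alveolo-palatal lacks voiceless (/tɕ/).

/ts/, /tɕ/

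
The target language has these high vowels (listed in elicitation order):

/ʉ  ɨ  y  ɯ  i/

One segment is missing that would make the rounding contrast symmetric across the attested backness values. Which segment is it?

/u/

front: unrounded /i/, rounded /y/.
central: unrounded /ɨ/, rounded /ʉ/.
back: unrounded /ɯ/, rounded —.
The back row has no rounded member, so the gap is the back rounded vowel /u/.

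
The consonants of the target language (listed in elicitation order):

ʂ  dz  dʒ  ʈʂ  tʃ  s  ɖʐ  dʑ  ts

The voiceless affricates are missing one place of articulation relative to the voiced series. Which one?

alveolo-palatal

Voiceless: /ts/ (alveolar), /tʃ/ (postalveolar), /ʈʂ/ (retroflex).
Voiced: /dz/ (alveolar), /dʒ/ (postalveolar), /ɖʐ/ (retroflex), /dʑ/ (alveolo-palatal).
Every place of articulation has a voiceless member except alveolo-palatal, where /tɕ/ would be expected.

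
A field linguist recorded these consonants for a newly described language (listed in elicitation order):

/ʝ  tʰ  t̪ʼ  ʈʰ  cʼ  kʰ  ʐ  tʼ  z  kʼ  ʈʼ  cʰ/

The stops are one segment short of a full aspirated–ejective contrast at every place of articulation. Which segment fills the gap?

/t̪ʰ/

dental: aspirated —, ejective /t̪ʼ/.
alveolar: aspirated /tʰ/, ejective /tʼ/.
retroflex: aspirated /ʈʰ/, ejective /ʈʼ/.
palatal: aspirated /cʰ/, ejective /cʼ/.
velar: aspirated /kʰ/, ejective /kʼ/.
The dental row has no aspirated member, so the gap is the aspirated dental stop /t̪ʰ/.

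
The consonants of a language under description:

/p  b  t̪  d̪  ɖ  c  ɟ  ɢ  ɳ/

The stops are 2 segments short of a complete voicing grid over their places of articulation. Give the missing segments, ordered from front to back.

Voiceless: /p/ (bilabial), /t̪/ (dental), /c/ (palatal).
Voiced: /b/ (bilabial), /d̪/ (dental), /ɖ/ (retroflex), /ɟ/ (palatal), /ɢ/ (uvular).
Gaps, from front to back: retroflex lacks voiceless (/ʈ/); uvular lacks voiceless (/q/).

/ʈ/, /q/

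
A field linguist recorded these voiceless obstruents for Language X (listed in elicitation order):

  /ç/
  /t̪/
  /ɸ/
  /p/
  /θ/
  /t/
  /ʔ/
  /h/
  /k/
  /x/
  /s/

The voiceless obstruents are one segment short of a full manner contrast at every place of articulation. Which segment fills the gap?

/c/

bilabial: stop /p/, fricative /ɸ/.
dental: stop /t̪/, fricative /θ/.
alveolar: stop /t/, fricative /s/.
palatal: stop —, fricative /ç/.
velar: stop /k/, fricative /x/.
glottal: stop /ʔ/, fricative /h/.
The palatal row has no stop member, so the gap is the palatal stop /c/.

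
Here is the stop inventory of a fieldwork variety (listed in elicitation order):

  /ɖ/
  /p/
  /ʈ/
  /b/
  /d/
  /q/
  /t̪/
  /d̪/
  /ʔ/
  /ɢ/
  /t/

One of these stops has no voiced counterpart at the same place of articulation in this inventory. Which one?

/ʔ/

Bilabial: /p/ ~ /b/
Dental: /t̪/ ~ /d̪/
Alveolar: /t/ ~ /d/
Retroflex: /ʈ/ ~ /ɖ/
Uvular: /q/ ~ /ɢ/
Glottal: only /ʔ/ (voiceless); no voiced partner.
So /ʔ/ is the unpaired segment.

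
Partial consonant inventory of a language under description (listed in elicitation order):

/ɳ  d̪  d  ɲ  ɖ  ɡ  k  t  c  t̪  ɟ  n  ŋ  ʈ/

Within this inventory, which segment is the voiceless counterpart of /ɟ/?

/c/

/ɟ/ is a voiced palatal stop.
The voiceless counterpart is a voiceless palatal stop — in this inventory, /c/.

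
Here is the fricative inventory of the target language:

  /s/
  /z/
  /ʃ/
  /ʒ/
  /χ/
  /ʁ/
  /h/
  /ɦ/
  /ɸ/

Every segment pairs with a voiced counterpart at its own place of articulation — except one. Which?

Alveolar: /s/ ~ /z/
Postalveolar: /ʃ/ ~ /ʒ/
Uvular: /χ/ ~ /ʁ/
Glottal: /h/ ~ /ɦ/
Bilabial: only /ɸ/ (voiceless); no voiced partner.
So /ɸ/ is the unpaired segment.

/ɸ/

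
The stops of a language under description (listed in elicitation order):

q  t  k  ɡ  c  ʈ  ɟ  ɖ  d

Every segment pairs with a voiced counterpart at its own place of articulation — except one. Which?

/q/

Alveolar: /t/ ~ /d/
Retroflex: /ʈ/ ~ /ɖ/
Palatal: /c/ ~ /ɟ/
Velar: /k/ ~ /ɡ/
Uvular: only /q/ (voiceless); no voiced partner.
So /q/ is the unpaired segment.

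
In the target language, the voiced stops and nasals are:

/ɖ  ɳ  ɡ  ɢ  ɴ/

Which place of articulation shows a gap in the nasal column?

place of articulation  oral stop  nasal   
retroflex         ɖ         ɳ       
velar             ɡ         —       
uvular            ɢ         ɴ       
Every place of articulation has a nasal member except velar, where /ŋ/ would be expected.

velar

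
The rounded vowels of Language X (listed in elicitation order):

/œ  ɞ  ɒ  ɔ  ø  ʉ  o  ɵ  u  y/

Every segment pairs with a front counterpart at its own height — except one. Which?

/ɒ/

High: /y/ ~ /ʉ/ ~ /u/
High-mid: /ø/ ~ /ɵ/ ~ /o/
Low-mid: /œ/ ~ /ɞ/ ~ /ɔ/
Low: only /ɒ/ (back); no front partner.
So /ɒ/ is the unpaired segment.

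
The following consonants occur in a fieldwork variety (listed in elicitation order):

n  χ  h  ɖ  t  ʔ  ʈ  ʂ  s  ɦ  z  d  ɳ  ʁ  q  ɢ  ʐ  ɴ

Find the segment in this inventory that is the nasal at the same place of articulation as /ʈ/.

/ʈ/ is a voiceless retroflex stop.
The nasal at the same place is a retroflex nasal — in this inventory, /ɳ/.

/ɳ/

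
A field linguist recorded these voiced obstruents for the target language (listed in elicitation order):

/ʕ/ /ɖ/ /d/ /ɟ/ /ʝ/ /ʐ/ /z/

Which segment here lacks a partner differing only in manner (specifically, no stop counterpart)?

/ʕ/

Alveolar: /d/ ~ /z/
Retroflex: /ɖ/ ~ /ʐ/
Palatal: /ɟ/ ~ /ʝ/
Pharyngeal: only /ʕ/ (fricative); no stop partner.
So /ʕ/ is the unpaired segment.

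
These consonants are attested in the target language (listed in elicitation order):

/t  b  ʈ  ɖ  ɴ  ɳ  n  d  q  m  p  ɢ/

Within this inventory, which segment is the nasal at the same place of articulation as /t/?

/n/

/t/ is a voiceless alveolar stop.
The nasal at the same place is an alveolar nasal — in this inventory, /n/.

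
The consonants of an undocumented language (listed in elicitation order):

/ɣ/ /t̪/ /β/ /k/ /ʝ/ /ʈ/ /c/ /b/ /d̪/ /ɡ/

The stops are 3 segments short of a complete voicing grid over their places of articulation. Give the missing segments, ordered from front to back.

/p/, /ɖ/, /ɟ/

place of articulation  voiceless  voiced  
bilabial          —         b       
dental            t̪        d̪      
retroflex         ʈ         —       
palatal           c         —       
velar             k         ɡ       
Gaps, from front to back: bilabial lacks voiceless (/p/); retroflex lacks voiced (/ɖ/); palatal lacks voiced (/ɟ/).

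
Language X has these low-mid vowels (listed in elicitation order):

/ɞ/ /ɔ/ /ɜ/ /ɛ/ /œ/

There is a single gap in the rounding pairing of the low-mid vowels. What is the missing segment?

front: unrounded /ɛ/, rounded /œ/.
central: unrounded /ɜ/, rounded /ɞ/.
back: unrounded —, rounded /ɔ/.
The back row has no unrounded member, so the gap is the back unrounded vowel /ʌ/.

/ʌ/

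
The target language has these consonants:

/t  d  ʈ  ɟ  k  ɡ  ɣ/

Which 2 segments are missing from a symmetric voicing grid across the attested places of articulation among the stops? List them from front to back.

Voiceless: /t/ (alveolar), /ʈ/ (retroflex), /k/ (velar).
Voiced: /d/ (alveolar), /ɟ/ (palatal), /ɡ/ (velar).
Gaps, from front to back: retroflex lacks voiced (/ɖ/); palatal lacks voiceless (/c/).

/ɖ/, /c/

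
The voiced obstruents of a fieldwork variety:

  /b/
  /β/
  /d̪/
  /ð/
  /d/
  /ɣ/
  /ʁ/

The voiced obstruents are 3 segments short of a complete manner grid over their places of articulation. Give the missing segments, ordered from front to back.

Stop: /b/ (bilabial), /d̪/ (dental), /d/ (alveolar).
Fricative: /β/ (bilabial), /ð/ (dental), /ɣ/ (velar), /ʁ/ (uvular).
Gaps, from front to back: alveolar lacks fricative (/z/); velar lacks stop (/ɡ/); uvular lacks stop (/ɢ/).

/z/, /ɡ/, /ɢ/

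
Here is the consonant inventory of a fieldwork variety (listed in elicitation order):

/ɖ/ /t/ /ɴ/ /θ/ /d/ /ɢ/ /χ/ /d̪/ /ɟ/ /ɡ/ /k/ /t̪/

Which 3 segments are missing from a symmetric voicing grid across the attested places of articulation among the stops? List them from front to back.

/ʈ/, /c/, /q/

place of articulation  voiceless  voiced  
dental            t̪        d̪      
alveolar          t         d       
retroflex         —         ɖ       
palatal           —         ɟ       
velar             k         ɡ       
uvular            —         ɢ       
Gaps, from front to back: retroflex lacks voiceless (/ʈ/); palatal lacks voiceless (/c/); uvular lacks voiceless (/q/).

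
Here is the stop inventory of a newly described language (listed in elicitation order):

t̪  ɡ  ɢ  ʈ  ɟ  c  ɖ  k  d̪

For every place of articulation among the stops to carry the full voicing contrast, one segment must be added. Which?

dental: voiceless /t̪/, voiced /d̪/.
retroflex: voiceless /ʈ/, voiced /ɖ/.
palatal: voiceless /c/, voiced /ɟ/.
velar: voiceless /k/, voiced /ɡ/.
uvular: voiceless —, voiced /ɢ/.
The uvular row has no voiceless member, so the gap is the voiceless uvular stop /q/.

/q/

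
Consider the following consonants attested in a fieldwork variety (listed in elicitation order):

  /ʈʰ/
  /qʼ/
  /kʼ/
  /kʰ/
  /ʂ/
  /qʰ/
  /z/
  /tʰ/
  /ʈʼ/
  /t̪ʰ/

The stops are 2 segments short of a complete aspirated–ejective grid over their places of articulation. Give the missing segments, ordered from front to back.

dental: aspirated /t̪ʰ/, ejective —.
alveolar: aspirated /tʰ/, ejective —.
retroflex: aspirated /ʈʰ/, ejective /ʈʼ/.
velar: aspirated /kʰ/, ejective /kʼ/.
uvular: aspirated /qʰ/, ejective /qʼ/.
Gaps, from front to back: dental lacks ejective (/t̪ʼ/); alveolar lacks ejective (/tʼ/).

/t̪ʼ/, /tʼ/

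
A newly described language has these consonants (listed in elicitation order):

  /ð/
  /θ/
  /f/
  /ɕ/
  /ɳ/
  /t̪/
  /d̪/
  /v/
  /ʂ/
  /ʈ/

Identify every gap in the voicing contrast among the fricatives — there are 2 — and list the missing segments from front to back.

/ʐ/, /ʑ/

Voiceless: /f/ (labiodental), /θ/ (dental), /ʂ/ (retroflex), /ɕ/ (alveolo-palatal).
Voiced: /v/ (labiodental), /ð/ (dental).
Gaps, from front to back: retroflex lacks voiced (/ʐ/); alveolo-palatal lacks voiced (/ʑ/).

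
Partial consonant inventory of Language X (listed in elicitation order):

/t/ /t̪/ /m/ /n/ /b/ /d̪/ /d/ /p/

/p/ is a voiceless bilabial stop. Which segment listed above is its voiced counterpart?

The voiced counterpart is a voiced bilabial stop — in this inventory, /b/.

/b/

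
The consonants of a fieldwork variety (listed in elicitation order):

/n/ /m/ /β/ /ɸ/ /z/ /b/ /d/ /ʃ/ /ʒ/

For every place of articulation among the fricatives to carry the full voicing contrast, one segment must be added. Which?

Voiceless: /ɸ/ (bilabial), /ʃ/ (postalveolar).
Voiced: /β/ (bilabial), /z/ (alveolar), /ʒ/ (postalveolar).
The alveolar row has no voiceless member, so the gap is the voiceless alveolar fricative /s/.

/s/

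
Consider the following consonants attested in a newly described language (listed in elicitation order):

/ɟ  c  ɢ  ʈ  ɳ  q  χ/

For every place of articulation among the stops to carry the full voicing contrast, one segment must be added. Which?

/ɖ/

Voiceless: /ʈ/ (retroflex), /c/ (palatal), /q/ (uvular).
Voiced: /ɟ/ (palatal), /ɢ/ (uvular).
The retroflex row has no voiced member, so the gap is the voiced retroflex stop /ɖ/.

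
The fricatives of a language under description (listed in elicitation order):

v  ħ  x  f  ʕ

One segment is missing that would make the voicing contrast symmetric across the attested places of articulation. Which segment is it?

labiodental: voiceless /f/, voiced /v/.
velar: voiceless /x/, voiced —.
pharyngeal: voiceless /ħ/, voiced /ʕ/.
The velar row has no voiced member, so the gap is the voiced velar fricative /ɣ/.

/ɣ/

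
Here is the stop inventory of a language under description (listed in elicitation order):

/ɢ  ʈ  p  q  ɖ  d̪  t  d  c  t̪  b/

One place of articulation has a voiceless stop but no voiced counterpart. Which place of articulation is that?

Voiceless: /p/ (bilabial), /t̪/ (dental), /t/ (alveolar), /ʈ/ (retroflex), /c/ (palatal), /q/ (uvular).
Voiced: /b/ (bilabial), /d̪/ (dental), /d/ (alveolar), /ɖ/ (retroflex), /ɢ/ (uvular).
Every place of articulation has a voiced member except palatal, where /ɟ/ would be expected.

palatal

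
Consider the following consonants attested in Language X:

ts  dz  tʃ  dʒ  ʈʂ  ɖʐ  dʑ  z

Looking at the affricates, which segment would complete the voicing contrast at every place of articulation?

/tɕ/

place of articulation  voiceless  voiced  
alveolar          ts        dz      
postalveolar      tʃ        dʒ      
retroflex         ʈʂ        ɖʐ      
alveolo-palatal   —         dʑ      
The alveolo-palatal row has no voiceless member, so the gap is the voiceless alveolo-palatal affricate /tɕ/.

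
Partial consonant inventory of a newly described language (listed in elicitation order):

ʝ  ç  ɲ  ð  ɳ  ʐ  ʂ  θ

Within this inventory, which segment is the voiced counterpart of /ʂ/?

/ʐ/

/ʂ/ is a voiceless retroflex fricative.
The voiced counterpart is a voiced retroflex fricative — in this inventory, /ʐ/.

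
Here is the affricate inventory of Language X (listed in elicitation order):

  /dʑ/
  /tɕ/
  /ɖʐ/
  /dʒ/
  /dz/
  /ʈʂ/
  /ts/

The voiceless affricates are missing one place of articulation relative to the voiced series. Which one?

postalveolar

Voiceless: /ts/ (alveolar), /ʈʂ/ (retroflex), /tɕ/ (alveolo-palatal).
Voiced: /dz/ (alveolar), /dʒ/ (postalveolar), /ɖʐ/ (retroflex), /dʑ/ (alveolo-palatal).
Every place of articulation has a voiceless member except postalveolar, where /tʃ/ would be expected.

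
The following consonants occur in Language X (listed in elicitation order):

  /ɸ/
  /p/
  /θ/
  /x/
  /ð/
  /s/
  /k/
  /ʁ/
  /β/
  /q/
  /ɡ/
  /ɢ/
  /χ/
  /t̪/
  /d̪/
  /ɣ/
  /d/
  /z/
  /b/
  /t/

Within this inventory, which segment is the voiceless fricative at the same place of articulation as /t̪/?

/θ/

/t̪/ is a voiceless dental stop.
The voiceless fricative at the same place is a voiceless dental fricative — in this inventory, /θ/.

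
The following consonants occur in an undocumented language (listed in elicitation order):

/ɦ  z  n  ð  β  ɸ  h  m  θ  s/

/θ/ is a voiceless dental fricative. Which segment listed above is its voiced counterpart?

The voiced counterpart is a voiced dental fricative — in this inventory, /ð/.

/ð/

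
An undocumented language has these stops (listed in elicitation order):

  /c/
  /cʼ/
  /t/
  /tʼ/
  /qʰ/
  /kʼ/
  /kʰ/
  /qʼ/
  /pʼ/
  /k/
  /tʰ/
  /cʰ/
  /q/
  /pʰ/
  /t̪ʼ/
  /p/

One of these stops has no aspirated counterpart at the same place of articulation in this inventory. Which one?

Bilabial: /p/ ~ /pʰ/ ~ /pʼ/
Alveolar: /t/ ~ /tʰ/ ~ /tʼ/
Palatal: /c/ ~ /cʰ/ ~ /cʼ/
Velar: /k/ ~ /kʰ/ ~ /kʼ/
Uvular: /q/ ~ /qʰ/ ~ /qʼ/
Dental: only /t̪ʼ/ (ejective); no aspirated partner.
So /t̪ʼ/ is the unpaired segment.

/t̪ʼ/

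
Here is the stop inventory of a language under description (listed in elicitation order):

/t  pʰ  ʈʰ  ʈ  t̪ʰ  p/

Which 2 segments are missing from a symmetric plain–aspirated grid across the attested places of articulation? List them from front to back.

bilabial: plain /p/, aspirated /pʰ/.
dental: plain —, aspirated /t̪ʰ/.
alveolar: plain /t/, aspirated —.
retroflex: plain /ʈ/, aspirated /ʈʰ/.
Gaps, from front to back: dental lacks plain (/t̪/); alveolar lacks aspirated (/tʰ/).

/t̪/, /tʰ/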